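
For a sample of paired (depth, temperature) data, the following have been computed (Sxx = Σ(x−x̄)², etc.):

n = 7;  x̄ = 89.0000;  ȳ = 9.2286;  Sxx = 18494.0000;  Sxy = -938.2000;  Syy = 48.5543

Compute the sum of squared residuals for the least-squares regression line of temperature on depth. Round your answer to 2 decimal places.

0.96

b = Sxy/Sxx = -938.2/18494 = -0.050730
SSE = Syy − b·Sxy = 48.5543 − (-0.050730)·(-938.2) = 0.959445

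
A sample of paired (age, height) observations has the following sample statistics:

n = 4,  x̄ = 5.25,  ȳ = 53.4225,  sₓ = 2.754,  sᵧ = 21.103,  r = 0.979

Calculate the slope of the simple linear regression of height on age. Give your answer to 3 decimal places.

7.502

b = r · sᵧ/sₓ = 0.979 · 21.103/2.754 = 7.501756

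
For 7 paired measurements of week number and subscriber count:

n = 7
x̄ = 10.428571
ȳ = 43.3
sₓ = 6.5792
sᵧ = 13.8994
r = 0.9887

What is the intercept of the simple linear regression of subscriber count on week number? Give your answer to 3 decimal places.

b = r · sᵧ/sₓ = 0.9887 · 13.8994/6.5792 = 2.088755
a = ȳ − b·x̄ = 43.3 − 2.088755·10.428571 = 21.517270

21.517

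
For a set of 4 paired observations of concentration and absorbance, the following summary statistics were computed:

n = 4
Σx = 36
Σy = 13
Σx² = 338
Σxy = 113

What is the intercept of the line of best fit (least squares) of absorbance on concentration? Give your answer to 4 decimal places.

5.8214

Sxx = Σx² − (Σx)²/n = 338 − 324 = 14
Sxy = Σxy − (Σx)(Σy)/n = 113 − 117 = -4
b = Sxy/Sxx = -4/14 = -0.285714
a = ȳ − b·x̄ = 3.25 − (-0.285714)·9 = 5.821429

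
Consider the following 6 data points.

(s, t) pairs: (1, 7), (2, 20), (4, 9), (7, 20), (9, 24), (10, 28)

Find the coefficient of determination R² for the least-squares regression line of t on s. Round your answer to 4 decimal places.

n = 6, Σx = 33, Σy = 108, Σxy = 719, Σx² = 251, Σy² = 2290
Sxx = Σx² − (Σx)²/n = 251 − 181.5 = 69.5
Sxy = Σxy − (Σx)(Σy)/n = 719 − 594 = 125
Syy = Σy² − (Σy)²/n = 2290 − 1944 = 346
R² = Sxy²/(Sxx·Syy) = (125)²/(69.5·346) = 0.649769

0.6498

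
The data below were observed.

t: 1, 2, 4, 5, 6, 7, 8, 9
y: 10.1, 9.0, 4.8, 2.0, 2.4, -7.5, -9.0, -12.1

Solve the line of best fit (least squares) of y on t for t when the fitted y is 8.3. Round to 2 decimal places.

2.36

n = 8, Σx = 42, Σy = -0.3, Σxy = -161.7, Σx² = 276
Sxx = Σx² − (Σx)²/n = 276 − 220.5 = 55.5
Sxy = Σxy − (Σx)(Σy)/n = -161.7 − (-1.575) = -160.125
b = Sxy/Sxx = -160.125/55.5 = -2.885135
a = ȳ − b·x̄ = -0.0375 − (-2.885135)·5.25 = 15.109459
Set a + b·x = 8.3: x = (8.3 − 15.109459) / (-2.885135) = 2.360187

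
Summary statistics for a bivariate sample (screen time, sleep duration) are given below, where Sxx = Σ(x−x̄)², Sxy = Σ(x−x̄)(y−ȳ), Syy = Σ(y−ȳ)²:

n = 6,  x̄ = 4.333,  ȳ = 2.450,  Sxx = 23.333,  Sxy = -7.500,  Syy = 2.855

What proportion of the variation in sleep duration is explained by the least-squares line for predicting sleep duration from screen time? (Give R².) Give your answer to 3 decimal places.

R² = Sxy²/(Sxx·Syy) = (-7.5)²/(23.333·2.855) = 0.844395

0.844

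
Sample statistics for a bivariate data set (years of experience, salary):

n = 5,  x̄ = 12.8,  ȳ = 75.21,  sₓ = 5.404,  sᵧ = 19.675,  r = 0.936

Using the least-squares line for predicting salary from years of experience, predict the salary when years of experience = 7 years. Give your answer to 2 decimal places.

b = r · sᵧ/sₓ = 0.936 · 19.675/5.404 = 3.407809
a = ȳ − b·x̄ = 75.21 − 3.407809·12.8 = 31.590044
ŷ(7) = a + b·7 = 31.590044 + 3.407809·7 = 55.444708

55.44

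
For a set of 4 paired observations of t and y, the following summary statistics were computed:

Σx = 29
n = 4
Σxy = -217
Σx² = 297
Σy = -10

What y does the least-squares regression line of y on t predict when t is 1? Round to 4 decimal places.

Sxx = Σx² − (Σx)²/n = 297 − 210.25 = 86.75
Sxy = Σxy − (Σx)(Σy)/n = -217 − (-72.5) = -144.5
b = Sxy/Sxx = -144.5/86.75 = -1.665706
a = ȳ − b·x̄ = -2.5 − (-1.665706)·7.25 = 9.576369
ŷ(1) = a + b·1 = 9.576369 + (-1.665706)·1 = 7.910663

7.9107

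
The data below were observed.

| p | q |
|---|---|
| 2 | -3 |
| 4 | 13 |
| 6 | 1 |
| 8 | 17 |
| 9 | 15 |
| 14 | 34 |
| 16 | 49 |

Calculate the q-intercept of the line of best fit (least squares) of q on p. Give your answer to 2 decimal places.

n = 7, Σx = 59, Σy = 126, Σxy = 1583, Σx² = 653
Sxx = Σx² − (Σx)²/n = 653 − 497.285714 = 155.714286
Sxy = Σxy − (Σx)(Σy)/n = 1583 − 1062 = 521
b = Sxy/Sxx = 521/155.714286 = 3.345872
a = ȳ − b·x̄ = 18 − 3.345872·8.428571 = -10.200917

-10.20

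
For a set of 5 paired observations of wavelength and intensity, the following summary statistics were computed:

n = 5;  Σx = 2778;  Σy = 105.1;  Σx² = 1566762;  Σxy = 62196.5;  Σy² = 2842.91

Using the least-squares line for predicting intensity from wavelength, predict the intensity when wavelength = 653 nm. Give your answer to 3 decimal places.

36.914

Sxx = Σx² − (Σx)²/n = 1566762 − 1543456.8 = 23305.2
Sxy = Σxy − (Σx)(Σy)/n = 62196.5 − 58393.56 = 3802.94
b = Sxy/Sxx = 3802.94/23305.2 = 0.163180
a = ȳ − b·x̄ = 21.02 − 0.163180·555.6 = -69.642748
ŷ(653) = a + b·653 = -69.642748 + 0.163180·653 = 36.913721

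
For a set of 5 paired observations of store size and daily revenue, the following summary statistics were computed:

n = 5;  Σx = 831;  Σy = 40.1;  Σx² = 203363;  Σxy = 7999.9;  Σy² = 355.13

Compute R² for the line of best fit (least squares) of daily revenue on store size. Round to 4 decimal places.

Sxx = Σx² − (Σx)²/n = 203363 − 138112.2 = 65250.8
Sxy = Σxy − (Σx)(Σy)/n = 7999.9 − 6664.62 = 1335.28
Syy = Σy² − (Σy)²/n = 355.13 − 321.602 = 33.528
R² = Sxy²/(Sxx·Syy) = (1335.28)²/(65250.8·33.528) = 0.814988

0.8150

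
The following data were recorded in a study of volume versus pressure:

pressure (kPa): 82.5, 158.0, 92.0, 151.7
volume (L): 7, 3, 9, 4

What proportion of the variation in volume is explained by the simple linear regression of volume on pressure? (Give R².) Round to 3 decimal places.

n = 4, Σx = 484.2, Σy = 23, Σxy = 2486.3, Σx² = 63247.14, Σy² = 155
Sxx = Σx² − (Σx)²/n = 63247.14 − 58612.41 = 4634.73
Sxy = Σxy − (Σx)(Σy)/n = 2486.3 − 2784.15 = -297.85
Syy = Σy² − (Σy)²/n = 155 − 132.25 = 22.75
R² = Sxy²/(Sxx·Syy) = (-297.85)²/(4634.73·22.75) = 0.841375

0.841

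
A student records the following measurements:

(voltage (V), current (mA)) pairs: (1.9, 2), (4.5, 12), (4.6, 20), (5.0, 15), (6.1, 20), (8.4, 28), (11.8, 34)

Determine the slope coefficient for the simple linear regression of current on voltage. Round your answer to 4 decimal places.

n = 7, Σx = 42.3, Σy = 131, Σxy = 983.2, Σx² = 317.03
Sxx = Σx² − (Σx)²/n = 317.03 − 255.612857 = 61.417143
Sxy = Σxy − (Σx)(Σy)/n = 983.2 − 791.614286 = 191.585714
b = Sxy/Sxx = 191.585714/61.417143 = 3.119418

3.1194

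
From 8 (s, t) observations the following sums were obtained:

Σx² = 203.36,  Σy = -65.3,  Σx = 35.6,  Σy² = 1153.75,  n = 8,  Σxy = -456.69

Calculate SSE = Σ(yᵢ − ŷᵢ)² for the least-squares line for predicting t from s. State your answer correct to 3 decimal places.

6.790

Sxx = Σx² − (Σx)²/n = 203.36 − 158.42 = 44.94
Sxy = Σxy − (Σx)(Σy)/n = -456.69 − (-290.585) = -166.105
Syy = Σy² − (Σy)²/n = 1153.75 − 533.01125 = 620.73875
b = Sxy/Sxx = -166.105/44.94 = -3.696150
SSE = Syy − b·Sxy = 620.73875 − (-3.696150)·(-166.105) = 6.789684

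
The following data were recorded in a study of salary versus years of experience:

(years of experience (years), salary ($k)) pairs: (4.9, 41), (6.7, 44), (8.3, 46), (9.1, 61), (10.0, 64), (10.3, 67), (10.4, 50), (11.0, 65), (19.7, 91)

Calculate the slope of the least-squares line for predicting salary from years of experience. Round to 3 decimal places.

3.509

n = 9, Σx = 90.4, Σy = 529, Σxy = 5790.4, Σx² = 1043.94
Sxx = Σx² − (Σx)²/n = 1043.94 − 908.017778 = 135.922222
Sxy = Σxy − (Σx)(Σy)/n = 5790.4 − 5313.511111 = 476.888889
b = Sxy/Sxx = 476.888889/135.922222 = 3.508542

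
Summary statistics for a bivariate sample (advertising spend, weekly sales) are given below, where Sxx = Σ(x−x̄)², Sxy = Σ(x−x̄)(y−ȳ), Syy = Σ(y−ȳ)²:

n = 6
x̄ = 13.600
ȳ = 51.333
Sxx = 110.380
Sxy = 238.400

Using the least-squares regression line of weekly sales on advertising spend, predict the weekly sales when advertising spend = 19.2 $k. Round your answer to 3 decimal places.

63.428

b = Sxy/Sxx = 238.4/110.38 = 2.159812
a = ȳ − b·x̄ = 51.333 − 2.159812·13.6 = 21.959563
ŷ(19.2) = a + b·19.2 = 21.959563 + 2.159812·19.2 = 63.427945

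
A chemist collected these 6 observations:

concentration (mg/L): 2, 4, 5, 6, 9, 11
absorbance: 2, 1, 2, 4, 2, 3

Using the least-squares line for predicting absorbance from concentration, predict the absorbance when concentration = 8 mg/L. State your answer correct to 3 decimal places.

n = 6, Σx = 37, Σy = 14, Σxy = 93, Σx² = 283
Sxx = Σx² − (Σx)²/n = 283 − 228.166667 = 54.833333
Sxy = Σxy − (Σx)(Σy)/n = 93 − 86.333333 = 6.666667
b = Sxy/Sxx = 6.666667/54.833333 = 0.121581
a = ȳ − b·x̄ = 2.333333 − 0.121581·6.166667 = 1.583587
ŷ(8) = a + b·8 = 1.583587 + 0.121581·8 = 2.556231

2.556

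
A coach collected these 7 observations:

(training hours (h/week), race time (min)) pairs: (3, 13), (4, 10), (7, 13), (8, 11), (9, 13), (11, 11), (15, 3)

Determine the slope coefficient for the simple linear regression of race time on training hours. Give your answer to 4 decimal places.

n = 7, Σx = 57, Σy = 74, Σxy = 541, Σx² = 565
Sxx = Σx² − (Σx)²/n = 565 − 464.142857 = 100.857143
Sxy = Σxy − (Σx)(Σy)/n = 541 − 602.571429 = -61.571429
b = Sxy/Sxx = -61.571429/100.857143 = -0.610482

-0.6105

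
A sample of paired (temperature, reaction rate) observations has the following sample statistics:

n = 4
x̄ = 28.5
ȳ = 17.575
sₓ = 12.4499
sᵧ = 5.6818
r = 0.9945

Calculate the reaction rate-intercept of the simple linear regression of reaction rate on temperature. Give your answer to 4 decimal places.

4.6399

b = r · sᵧ/sₓ = 0.9945 · 5.6818/12.4499 = 0.453863
a = ȳ − b·x̄ = 17.575 − 0.453863·28.5 = 4.639902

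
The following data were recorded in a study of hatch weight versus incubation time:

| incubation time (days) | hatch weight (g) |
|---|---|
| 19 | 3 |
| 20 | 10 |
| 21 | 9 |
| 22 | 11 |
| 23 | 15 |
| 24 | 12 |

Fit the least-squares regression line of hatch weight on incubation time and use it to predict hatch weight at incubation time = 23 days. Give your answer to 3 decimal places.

12.657

n = 6, Σx = 129, Σy = 60, Σxy = 1321, Σx² = 2791
Sxx = Σx² − (Σx)²/n = 2791 − 2773.5 = 17.5
Sxy = Σxy − (Σx)(Σy)/n = 1321 − 1290 = 31
b = Sxy/Sxx = 31/17.5 = 1.771429
a = ȳ − b·x̄ = 10 − 1.771429·21.5 = -28.085714
ŷ(23) = a + b·23 = -28.085714 + 1.771429·23 = 12.657143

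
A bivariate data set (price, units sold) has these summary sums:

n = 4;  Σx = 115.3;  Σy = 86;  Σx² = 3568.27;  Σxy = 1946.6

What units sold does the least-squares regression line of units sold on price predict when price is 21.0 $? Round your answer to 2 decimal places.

Sxx = Σx² − (Σx)²/n = 3568.27 − 3323.5225 = 244.7475
Sxy = Σxy − (Σx)(Σy)/n = 1946.6 − 2478.95 = -532.35
b = Sxy/Sxx = -532.35/244.7475 = -2.175099
a = ȳ − b·x̄ = 21.5 − (-2.175099)·28.825 = 84.197224
ŷ(21.0) = a + b·21.0 = 84.197224 + (-2.175099)·21 = 38.520148

38.52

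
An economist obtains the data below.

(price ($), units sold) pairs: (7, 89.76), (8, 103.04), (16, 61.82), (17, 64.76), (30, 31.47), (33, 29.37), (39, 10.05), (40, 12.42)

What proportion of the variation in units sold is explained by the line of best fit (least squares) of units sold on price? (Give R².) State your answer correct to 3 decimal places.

0.968

n = 8, Σx = 190, Σy = 402.69, Σxy = 6344.74, Σx² = 5768, Σy² = 28797.8859
Sxx = Σx² − (Σx)²/n = 5768 − 4512.5 = 1255.5
Sxy = Σxy − (Σx)(Σy)/n = 6344.74 − 9563.8875 = -3219.1475
Syy = Σy² − (Σy)²/n = 28797.8859 − 20269.904513 = 8527.981387
R² = Sxy²/(Sxx·Syy) = (-3219.1475)²/(1255.5·8527.981387) = 0.967874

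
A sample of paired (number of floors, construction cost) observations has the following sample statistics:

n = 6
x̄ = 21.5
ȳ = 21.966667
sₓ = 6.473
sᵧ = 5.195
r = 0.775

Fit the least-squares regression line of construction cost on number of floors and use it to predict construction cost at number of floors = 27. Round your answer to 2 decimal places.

25.39

b = r · sᵧ/sₓ = 0.775 · 5.195/6.473 = 0.621987
a = ȳ − b·x̄ = 21.966667 − 0.621987·21.5 = 8.593936
ŷ(27) = a + b·27 = 8.593936 + 0.621987·27 = 25.387598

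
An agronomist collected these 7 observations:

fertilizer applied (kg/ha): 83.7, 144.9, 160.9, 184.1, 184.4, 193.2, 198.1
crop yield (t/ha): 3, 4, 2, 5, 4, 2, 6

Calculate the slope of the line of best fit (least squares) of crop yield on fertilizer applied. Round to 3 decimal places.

0.012

n = 7, Σx = 1149.3, Σy = 26, Σxy = 4385.6, Σx² = 198356.53
Sxx = Σx² − (Σx)²/n = 198356.53 − 188698.641429 = 9657.888571
Sxy = Σxy − (Σx)(Σy)/n = 4385.6 − 4268.828571 = 116.771429
b = Sxy/Sxx = 116.771429/9657.888571 = 0.012091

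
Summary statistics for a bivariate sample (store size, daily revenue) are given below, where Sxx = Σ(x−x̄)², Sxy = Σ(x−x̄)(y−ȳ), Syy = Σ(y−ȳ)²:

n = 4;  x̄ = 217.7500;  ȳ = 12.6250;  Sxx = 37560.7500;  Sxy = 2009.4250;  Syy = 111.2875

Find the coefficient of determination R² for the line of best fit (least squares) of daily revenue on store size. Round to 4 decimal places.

R² = Sxy²/(Sxx·Syy) = (2009.425)²/(37560.75·111.2875) = 0.965968

0.9660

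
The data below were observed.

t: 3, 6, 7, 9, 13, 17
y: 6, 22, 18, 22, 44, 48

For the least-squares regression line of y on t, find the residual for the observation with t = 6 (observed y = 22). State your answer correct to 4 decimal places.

n = 6, Σx = 55, Σy = 160, Σxy = 1862, Σx² = 633
Sxx = Σx² − (Σx)²/n = 633 − 504.166667 = 128.833333
Sxy = Σxy − (Σx)(Σy)/n = 1862 − 1466.666667 = 395.333333
b = Sxy/Sxx = 395.333333/128.833333 = 3.068564
a = ȳ − b·x̄ = 26.666667 − 3.068564·9.166667 = -1.461837
ŷ(6) = -1.461837 + 3.068564·6 = 16.949547
residual = y − ŷ = 22 − 16.949547 = 5.050453

5.0505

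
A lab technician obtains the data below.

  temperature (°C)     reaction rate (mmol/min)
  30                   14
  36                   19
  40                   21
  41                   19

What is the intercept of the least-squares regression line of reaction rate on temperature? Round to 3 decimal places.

n = 4, Σx = 147, Σy = 73, Σxy = 2723, Σx² = 5477
Sxx = Σx² − (Σx)²/n = 5477 − 5402.25 = 74.75
Sxy = Σxy − (Σx)(Σy)/n = 2723 − 2682.75 = 40.25
b = Sxy/Sxx = 40.25/74.75 = 0.538462
a = ȳ − b·x̄ = 18.25 − 0.538462·36.75 = -1.538462

-1.538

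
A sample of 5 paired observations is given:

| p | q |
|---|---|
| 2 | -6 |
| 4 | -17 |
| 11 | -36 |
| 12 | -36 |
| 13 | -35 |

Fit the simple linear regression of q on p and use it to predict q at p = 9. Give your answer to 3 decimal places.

-27.607

n = 5, Σx = 42, Σy = -130, Σxy = -1363, Σx² = 454
Sxx = Σx² − (Σx)²/n = 454 − 352.8 = 101.2
Sxy = Σxy − (Σx)(Σy)/n = -1363 − (-1092) = -271
b = Sxy/Sxx = -271/101.2 = -2.677866
a = ȳ − b·x̄ = -26 − (-2.677866)·8.4 = -3.505929
ŷ(9) = a + b·9 = -3.505929 + (-2.677866)·9 = -27.606719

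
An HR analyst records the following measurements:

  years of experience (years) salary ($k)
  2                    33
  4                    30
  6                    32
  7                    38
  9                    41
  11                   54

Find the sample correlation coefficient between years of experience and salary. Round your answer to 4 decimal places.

0.8654

n = 6, Σx = 39, Σy = 228, Σxy = 1607, Σx² = 307, Σy² = 9054
Sxx = Σx² − (Σx)²/n = 307 − 253.5 = 53.5
Sxy = Σxy − (Σx)(Σy)/n = 1607 − 1482 = 125
Syy = Σy² − (Σy)²/n = 9054 − 8664 = 390
r = Sxy/√(Sxx·Syy) = 125/√(20865) = 125/144.447222 = 0.865368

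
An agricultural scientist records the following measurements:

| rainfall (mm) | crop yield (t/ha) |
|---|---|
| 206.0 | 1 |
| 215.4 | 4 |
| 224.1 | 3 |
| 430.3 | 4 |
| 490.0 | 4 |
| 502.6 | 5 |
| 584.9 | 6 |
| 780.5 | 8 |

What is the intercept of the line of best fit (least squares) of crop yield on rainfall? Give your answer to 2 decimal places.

n = 8, Σx = 3433.8, Σy = 35, Σxy = 17687.5, Σx² = 1768207.08
Sxx = Σx² − (Σx)²/n = 1768207.08 − 1473872.805 = 294334.275
Sxy = Σxy − (Σx)(Σy)/n = 17687.5 − 15022.875 = 2664.625
b = Sxy/Sxx = 2664.625/294334.275 = 0.009053
a = ȳ − b·x̄ = 4.375 − 0.009053·429.225 = 0.489202

0.49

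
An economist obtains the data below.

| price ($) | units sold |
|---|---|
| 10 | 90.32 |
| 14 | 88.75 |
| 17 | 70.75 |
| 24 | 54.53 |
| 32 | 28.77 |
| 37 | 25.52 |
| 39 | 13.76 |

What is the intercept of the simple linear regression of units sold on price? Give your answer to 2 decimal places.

n = 7, Σx = 173, Σy = 372.4, Σxy = 7058.69, Σx² = 5075
Sxx = Σx² − (Σx)²/n = 5075 − 4275.571429 = 799.428571
Sxy = Σxy − (Σx)(Σy)/n = 7058.69 − 9203.6 = -2144.91
b = Sxy/Sxx = -2144.91/799.428571 = -2.683054
a = ȳ − b·x̄ = 53.2 − (-2.683054)·24.714286 = 119.509762

119.51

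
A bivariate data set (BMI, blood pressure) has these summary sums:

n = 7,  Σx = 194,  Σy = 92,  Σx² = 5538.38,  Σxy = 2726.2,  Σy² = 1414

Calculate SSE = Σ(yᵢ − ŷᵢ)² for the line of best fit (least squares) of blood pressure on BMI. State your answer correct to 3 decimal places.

12.363

Sxx = Σx² − (Σx)²/n = 5538.38 − 5376.571429 = 161.808571
Sxy = Σxy − (Σx)(Σy)/n = 2726.2 − 2549.714286 = 176.485714
Syy = Σy² − (Σy)²/n = 1414 − 1209.142857 = 204.857143
b = Sxy/Sxx = 176.485714/161.808571 = 1.090707
SSE = Syy − b·Sxy = 204.857143 − 1.090707·176.485714 = 12.362969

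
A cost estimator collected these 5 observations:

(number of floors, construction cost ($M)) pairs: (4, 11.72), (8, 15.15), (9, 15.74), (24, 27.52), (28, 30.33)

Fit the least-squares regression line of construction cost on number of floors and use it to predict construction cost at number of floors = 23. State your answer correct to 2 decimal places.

n = 5, Σx = 73, Σy = 100.46, Σxy = 1819.46, Σx² = 1521
Sxx = Σx² − (Σx)²/n = 1521 − 1065.8 = 455.2
Sxy = Σxy − (Σx)(Σy)/n = 1819.46 − 1466.716 = 352.744
b = Sxy/Sxx = 352.744/455.2 = 0.774921
a = ȳ − b·x̄ = 20.092 − 0.774921·14.6 = 8.778155
ŷ(23) = a + b·23 = 8.778155 + 0.774921·23 = 26.601336

26.60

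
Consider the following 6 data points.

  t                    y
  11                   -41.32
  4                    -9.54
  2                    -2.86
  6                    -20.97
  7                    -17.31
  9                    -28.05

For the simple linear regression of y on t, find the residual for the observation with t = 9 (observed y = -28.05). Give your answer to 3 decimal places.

n = 6, Σx = 39, Σy = -120.05, Σxy = -997.84, Σx² = 307
Sxx = Σx² − (Σx)²/n = 307 − 253.5 = 53.5
Sxy = Σxy − (Σx)(Σy)/n = -997.84 − (-780.325) = -217.515
b = Sxy/Sxx = -217.515/53.5 = -4.065701
a = ȳ − b·x̄ = -20.008333 − (-4.065701)·6.5 = 6.418723
ŷ(9) = 6.418723 + (-4.065701)·9 = -30.172586
residual = y − ŷ = -28.05 − (-30.172586) = 2.122586

2.123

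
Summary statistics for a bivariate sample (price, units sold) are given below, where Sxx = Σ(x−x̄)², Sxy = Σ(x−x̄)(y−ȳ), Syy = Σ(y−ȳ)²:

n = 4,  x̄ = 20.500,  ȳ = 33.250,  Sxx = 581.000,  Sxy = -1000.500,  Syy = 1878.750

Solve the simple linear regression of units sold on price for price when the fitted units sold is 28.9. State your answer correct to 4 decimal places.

b = Sxy/Sxx = -1000.5/581 = -1.722031
a = ȳ − b·x̄ = 33.25 − (-1.722031)·20.5 = 68.551635
Set a + b·x = 28.9: x = (28.9 − 68.551635) / (-1.722031) = 23.026087

23.0261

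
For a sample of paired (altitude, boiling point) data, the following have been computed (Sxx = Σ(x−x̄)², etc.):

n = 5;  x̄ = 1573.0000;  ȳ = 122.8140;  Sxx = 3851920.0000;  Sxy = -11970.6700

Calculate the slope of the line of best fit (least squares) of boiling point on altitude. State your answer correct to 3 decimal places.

b = Sxy/Sxx = -11970.67/3851920 = -0.003108

-0.003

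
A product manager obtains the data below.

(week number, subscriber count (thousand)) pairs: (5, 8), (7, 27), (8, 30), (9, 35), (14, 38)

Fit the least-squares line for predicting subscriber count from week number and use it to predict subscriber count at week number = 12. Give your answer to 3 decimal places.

37.319

n = 5, Σx = 43, Σy = 138, Σxy = 1316, Σx² = 415
Sxx = Σx² − (Σx)²/n = 415 − 369.8 = 45.2
Sxy = Σxy − (Σx)(Σy)/n = 1316 − 1186.8 = 129.2
b = Sxy/Sxx = 129.2/45.2 = 2.858407
a = ȳ − b·x̄ = 27.6 − 2.858407·8.6 = 3.017699
ŷ(12) = a + b·12 = 3.017699 + 2.858407·12 = 37.318584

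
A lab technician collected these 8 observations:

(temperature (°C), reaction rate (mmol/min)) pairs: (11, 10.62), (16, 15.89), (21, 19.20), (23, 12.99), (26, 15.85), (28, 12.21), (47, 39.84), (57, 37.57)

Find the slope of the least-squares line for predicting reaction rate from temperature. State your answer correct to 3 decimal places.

n = 8, Σx = 229, Σy = 164.17, Σxy = 5840.98, Σx² = 8265
Sxx = Σx² − (Σx)²/n = 8265 − 6555.125 = 1709.875
Sxy = Σxy − (Σx)(Σy)/n = 5840.98 − 4699.36625 = 1141.61375
b = Sxy/Sxx = 1141.61375/1709.875 = 0.667659

0.668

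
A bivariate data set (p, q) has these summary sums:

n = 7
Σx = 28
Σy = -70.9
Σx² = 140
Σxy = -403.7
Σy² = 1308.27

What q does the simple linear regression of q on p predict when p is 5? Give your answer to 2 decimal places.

Sxx = Σx² − (Σx)²/n = 140 − 112 = 28
Sxy = Σxy − (Σx)(Σy)/n = -403.7 − (-283.6) = -120.1
b = Sxy/Sxx = -120.1/28 = -4.289286
a = ȳ − b·x̄ = -10.128571 − (-4.289286)·4 = 7.028571
ŷ(5) = a + b·5 = 7.028571 + (-4.289286)·5 = -14.417857

-14.42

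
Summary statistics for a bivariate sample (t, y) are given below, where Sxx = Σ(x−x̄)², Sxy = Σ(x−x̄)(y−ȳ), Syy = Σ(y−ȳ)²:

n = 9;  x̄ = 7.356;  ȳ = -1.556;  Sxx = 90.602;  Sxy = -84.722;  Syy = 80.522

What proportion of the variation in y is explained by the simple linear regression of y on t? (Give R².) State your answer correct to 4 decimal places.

0.9839

R² = Sxy²/(Sxx·Syy) = (-84.722)²/(90.602·80.522) = 0.983875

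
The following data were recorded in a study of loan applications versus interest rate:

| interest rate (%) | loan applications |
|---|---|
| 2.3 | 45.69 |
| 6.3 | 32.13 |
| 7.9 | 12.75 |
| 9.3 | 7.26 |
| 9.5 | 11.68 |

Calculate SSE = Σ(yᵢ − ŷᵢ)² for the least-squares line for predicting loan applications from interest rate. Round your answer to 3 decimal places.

n = 5, Σx = 35.3, Σy = 109.51, Σxy = 586.709, Σx² = 284.13, Σy² = 3471.6055
Sxx = Σx² − (Σx)²/n = 284.13 − 249.218 = 34.912
Sxy = Σxy − (Σx)(Σy)/n = 586.709 − 773.1406 = -186.4316
Syy = Σy² − (Σy)²/n = 3471.6055 − 2398.48802 = 1073.11748
b = Sxy/Sxx = -186.4316/34.912 = -5.340044
SSE = Syy − b·Sxy = 1073.11748 − (-5.340044)·(-186.4316) = 77.564619

77.565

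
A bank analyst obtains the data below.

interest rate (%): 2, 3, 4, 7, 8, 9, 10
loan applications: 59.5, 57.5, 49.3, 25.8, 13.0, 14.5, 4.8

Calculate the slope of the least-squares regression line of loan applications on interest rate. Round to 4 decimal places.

n = 7, Σx = 43, Σy = 224.4, Σxy = 951.8, Σx² = 323
Sxx = Σx² − (Σx)²/n = 323 − 264.142857 = 58.857143
Sxy = Σxy − (Σx)(Σy)/n = 951.8 − 1378.457143 = -426.657143
b = Sxy/Sxx = -426.657143/58.857143 = -7.249029

-7.2490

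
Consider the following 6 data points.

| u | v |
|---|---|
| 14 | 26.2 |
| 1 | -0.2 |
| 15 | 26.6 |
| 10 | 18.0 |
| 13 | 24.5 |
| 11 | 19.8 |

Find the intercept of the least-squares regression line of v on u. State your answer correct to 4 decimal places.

-1.9881

n = 6, Σx = 64, Σy = 114.9, Σxy = 1481.9, Σx² = 812
Sxx = Σx² − (Σx)²/n = 812 − 682.666667 = 129.333333
Sxy = Σxy − (Σx)(Σy)/n = 1481.9 − 1225.6 = 256.3
b = Sxy/Sxx = 256.3/129.333333 = 1.981701
a = ȳ − b·x̄ = 19.15 − 1.981701·10.666667 = -1.988144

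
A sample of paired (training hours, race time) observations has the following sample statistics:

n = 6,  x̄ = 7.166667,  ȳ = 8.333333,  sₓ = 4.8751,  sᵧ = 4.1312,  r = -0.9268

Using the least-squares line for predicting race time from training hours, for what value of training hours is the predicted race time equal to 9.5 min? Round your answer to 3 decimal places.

5.681

b = r · sᵧ/sₓ = -0.9268 · 4.1312/4.8751 = -0.785378
a = ȳ − b·x̄ = 8.333333 − (-0.785378)·7.166667 = 13.961875
Set a + b·x = 9.5: x = (9.5 − 13.961875) / (-0.785378) = 5.681182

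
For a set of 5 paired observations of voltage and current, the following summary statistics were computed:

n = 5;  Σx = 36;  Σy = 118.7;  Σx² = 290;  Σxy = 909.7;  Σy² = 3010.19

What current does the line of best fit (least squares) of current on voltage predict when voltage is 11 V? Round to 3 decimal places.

Sxx = Σx² − (Σx)²/n = 290 − 259.2 = 30.8
Sxy = Σxy − (Σx)(Σy)/n = 909.7 − 854.64 = 55.06
b = Sxy/Sxx = 55.06/30.8 = 1.787662
a = ȳ − b·x̄ = 23.74 − 1.787662·7.2 = 10.868831
ŷ(11) = a + b·11 = 10.868831 + 1.787662·11 = 30.533117

30.533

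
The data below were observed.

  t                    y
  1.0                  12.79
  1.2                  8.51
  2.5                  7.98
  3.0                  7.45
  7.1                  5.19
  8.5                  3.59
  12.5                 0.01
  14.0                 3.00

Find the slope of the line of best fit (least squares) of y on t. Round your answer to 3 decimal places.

-0.697

n = 8, Σx = 49.8, Σy = 48.52, Σxy = 174.791, Σx² = 492.6
Sxx = Σx² − (Σx)²/n = 492.6 − 310.005 = 182.595
Sxy = Σxy − (Σx)(Σy)/n = 174.791 − 302.037 = -127.246
b = Sxy/Sxx = -127.246/182.595 = -0.696876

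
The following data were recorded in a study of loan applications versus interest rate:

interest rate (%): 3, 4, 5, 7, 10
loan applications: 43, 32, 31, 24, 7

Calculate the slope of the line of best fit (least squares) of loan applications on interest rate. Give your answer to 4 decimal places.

-4.6948

n = 5, Σx = 29, Σy = 137, Σxy = 650, Σx² = 199
Sxx = Σx² − (Σx)²/n = 199 − 168.2 = 30.8
Sxy = Σxy − (Σx)(Σy)/n = 650 − 794.6 = -144.6
b = Sxy/Sxx = -144.6/30.8 = -4.694805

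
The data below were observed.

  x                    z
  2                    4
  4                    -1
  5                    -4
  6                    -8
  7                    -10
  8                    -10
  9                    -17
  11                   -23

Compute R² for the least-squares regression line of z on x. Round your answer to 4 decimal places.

n = 8, Σx = 52, Σy = -69, Σxy = -620, Σx² = 396, Σy² = 1115
Sxx = Σx² − (Σx)²/n = 396 − 338 = 58
Sxy = Σxy − (Σx)(Σy)/n = -620 − (-448.5) = -171.5
Syy = Σy² − (Σy)²/n = 1115 − 595.125 = 519.875
R² = Sxy²/(Sxx·Syy) = (-171.5)²/(58·519.875) = 0.975442

0.9754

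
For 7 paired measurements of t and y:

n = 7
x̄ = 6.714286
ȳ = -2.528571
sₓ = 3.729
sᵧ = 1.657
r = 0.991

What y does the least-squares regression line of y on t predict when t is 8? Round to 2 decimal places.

-1.96

b = r · sᵧ/sₓ = 0.991 · 1.657/3.729 = 0.440356
a = ȳ − b·x̄ = -2.528571 − 0.440356·6.714286 = -5.485246
ŷ(8) = a + b·8 = -5.485246 + 0.440356·8 = -1.962399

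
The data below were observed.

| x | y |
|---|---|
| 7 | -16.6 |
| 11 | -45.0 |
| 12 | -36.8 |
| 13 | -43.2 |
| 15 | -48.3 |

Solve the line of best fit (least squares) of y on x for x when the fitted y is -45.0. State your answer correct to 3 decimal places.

13.416

n = 5, Σx = 58, Σy = -189.9, Σxy = -2338.9, Σx² = 708
Sxx = Σx² − (Σx)²/n = 708 − 672.8 = 35.2
Sxy = Σxy − (Σx)(Σy)/n = -2338.9 − (-2202.84) = -136.06
b = Sxy/Sxx = -136.06/35.2 = -3.865341
a = ȳ − b·x̄ = -37.98 − (-3.865341)·11.6 = 6.857955
Set a + b·x = -45.0: x = (-45.0 − 6.857955) / (-3.865341) = 13.416140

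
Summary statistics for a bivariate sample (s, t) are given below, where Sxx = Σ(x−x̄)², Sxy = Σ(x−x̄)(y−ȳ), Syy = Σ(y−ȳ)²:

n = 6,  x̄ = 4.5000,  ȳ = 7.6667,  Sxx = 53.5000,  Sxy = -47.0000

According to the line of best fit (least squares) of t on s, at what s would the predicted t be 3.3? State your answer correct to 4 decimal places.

9.4706

b = Sxy/Sxx = -47/53.5 = -0.878505
a = ȳ − b·x̄ = 7.6667 − (-0.878505)·4.5 = 11.619971
Set a + b·x = 3.3: x = (3.3 − 11.619971) / (-0.878505) = 9.470605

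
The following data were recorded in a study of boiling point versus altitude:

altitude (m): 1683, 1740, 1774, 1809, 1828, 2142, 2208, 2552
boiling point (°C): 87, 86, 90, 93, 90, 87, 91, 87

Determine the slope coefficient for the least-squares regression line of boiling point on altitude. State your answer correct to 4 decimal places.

n = 8, Σx = 15736, Σy = 711, Σxy = 1397784, Σx² = 31597362
Sxx = Σx² − (Σx)²/n = 31597362 − 30952712 = 644650
Sxy = Σxy − (Σx)(Σy)/n = 1397784 − 1398537 = -753
b = Sxy/Sxx = -753/644650 = -0.001168

-0.0012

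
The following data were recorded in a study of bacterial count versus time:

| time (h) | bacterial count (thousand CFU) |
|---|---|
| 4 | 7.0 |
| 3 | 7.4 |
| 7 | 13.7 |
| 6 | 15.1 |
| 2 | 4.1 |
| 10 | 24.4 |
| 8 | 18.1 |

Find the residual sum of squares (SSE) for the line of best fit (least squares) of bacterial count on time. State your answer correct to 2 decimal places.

n = 7, Σx = 40, Σy = 89.8, Σxy = 633.7, Σx² = 278, Σy² = 1459.24
Sxx = Σx² − (Σx)²/n = 278 − 228.571429 = 49.428571
Sxy = Σxy − (Σx)(Σy)/n = 633.7 − 513.142857 = 120.557143
Syy = Σy² − (Σy)²/n = 1459.24 − 1152.005714 = 307.234286
b = Sxy/Sxx = 120.557143/49.428571 = 2.439017
SSE = Syy − b·Sxy = 307.234286 − 2.439017·120.557143 = 13.193324

13.19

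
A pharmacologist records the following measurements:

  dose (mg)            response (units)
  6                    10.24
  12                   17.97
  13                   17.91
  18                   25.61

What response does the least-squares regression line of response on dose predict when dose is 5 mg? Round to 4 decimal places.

n = 4, Σx = 49, Σy = 71.73, Σxy = 970.89, Σx² = 673
Sxx = Σx² − (Σx)²/n = 673 − 600.25 = 72.75
Sxy = Σxy − (Σx)(Σy)/n = 970.89 − 878.6925 = 92.1975
b = Sxy/Sxx = 92.1975/72.75 = 1.267320
a = ȳ − b·x̄ = 17.9325 − 1.267320·12.25 = 2.407835
ŷ(5) = a + b·5 = 2.407835 + 1.267320·5 = 8.744433

8.7444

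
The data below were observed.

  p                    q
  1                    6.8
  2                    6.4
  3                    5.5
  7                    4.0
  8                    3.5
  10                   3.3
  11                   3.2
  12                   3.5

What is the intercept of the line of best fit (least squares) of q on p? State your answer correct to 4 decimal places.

n = 8, Σx = 54, Σy = 36.2, Σxy = 202.3, Σx² = 492
Sxx = Σx² − (Σx)²/n = 492 − 364.5 = 127.5
Sxy = Σxy − (Σx)(Σy)/n = 202.3 − 244.35 = -42.05
b = Sxy/Sxx = -42.05/127.5 = -0.329804
a = ȳ − b·x̄ = 4.525 − (-0.329804)·6.75 = 6.751176

6.7512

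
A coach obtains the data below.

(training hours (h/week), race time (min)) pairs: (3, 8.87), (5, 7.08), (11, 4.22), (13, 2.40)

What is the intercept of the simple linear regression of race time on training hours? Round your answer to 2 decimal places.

10.46

n = 4, Σx = 32, Σy = 22.57, Σxy = 139.63, Σx² = 324
Sxx = Σx² − (Σx)²/n = 324 − 256 = 68
Sxy = Σxy − (Σx)(Σy)/n = 139.63 − 180.56 = -40.93
b = Sxy/Sxx = -40.93/68 = -0.601912
a = ȳ − b·x̄ = 5.6425 − (-0.601912)·8 = 10.457794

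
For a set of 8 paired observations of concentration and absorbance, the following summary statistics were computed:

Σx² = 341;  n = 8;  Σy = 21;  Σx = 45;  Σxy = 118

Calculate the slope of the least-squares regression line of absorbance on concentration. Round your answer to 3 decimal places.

Sxx = Σx² − (Σx)²/n = 341 − 253.125 = 87.875
Sxy = Σxy − (Σx)(Σy)/n = 118 − 118.125 = -0.125
b = Sxy/Sxx = -0.125/87.875 = -0.001422

-0.001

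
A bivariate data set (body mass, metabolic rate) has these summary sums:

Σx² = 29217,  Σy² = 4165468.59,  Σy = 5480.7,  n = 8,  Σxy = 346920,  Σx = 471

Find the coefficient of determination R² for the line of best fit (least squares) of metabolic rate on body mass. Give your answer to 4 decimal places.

0.9625

Sxx = Σx² − (Σx)²/n = 29217 − 27730.125 = 1486.875
Sxy = Σxy − (Σx)(Σy)/n = 346920 − 322676.2125 = 24243.7875
Syy = Σy² − (Σy)²/n = 4165468.59 − 3754759.06125 = 410709.52875
R² = Sxy²/(Sxx·Syy) = (24243.7875)²/(1486.875·410709.52875) = 0.962480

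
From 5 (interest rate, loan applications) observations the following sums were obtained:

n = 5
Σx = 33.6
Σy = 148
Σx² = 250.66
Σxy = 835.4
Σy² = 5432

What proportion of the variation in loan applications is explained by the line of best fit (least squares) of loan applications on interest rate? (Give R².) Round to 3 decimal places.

Sxx = Σx² − (Σx)²/n = 250.66 − 225.792 = 24.868
Sxy = Σxy − (Σx)(Σy)/n = 835.4 − 994.56 = -159.16
Syy = Σy² − (Σy)²/n = 5432 − 4380.8 = 1051.2
R² = Sxy²/(Sxx·Syy) = (-159.16)²/(24.868·1051.2) = 0.969040

0.969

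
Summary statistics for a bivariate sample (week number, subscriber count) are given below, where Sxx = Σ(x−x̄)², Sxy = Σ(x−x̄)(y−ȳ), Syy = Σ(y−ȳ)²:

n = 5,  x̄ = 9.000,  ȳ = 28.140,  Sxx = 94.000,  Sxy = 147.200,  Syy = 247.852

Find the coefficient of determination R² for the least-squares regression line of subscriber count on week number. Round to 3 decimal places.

0.930

R² = Sxy²/(Sxx·Syy) = (147.2)²/(94·247.852) = 0.930027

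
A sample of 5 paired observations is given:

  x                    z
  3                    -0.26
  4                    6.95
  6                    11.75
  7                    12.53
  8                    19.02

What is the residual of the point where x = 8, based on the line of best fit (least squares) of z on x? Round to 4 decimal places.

1.0063

n = 5, Σx = 28, Σy = 49.99, Σxy = 337.39, Σx² = 174
Sxx = Σx² − (Σx)²/n = 174 − 156.8 = 17.2
Sxy = Σxy − (Σx)(Σy)/n = 337.39 − 279.944 = 57.446
b = Sxy/Sxx = 57.446/17.2 = 3.339884
a = ȳ − b·x̄ = 9.998 − 3.339884·5.6 = -8.705349
ŷ(8) = -8.705349 + 3.339884·8 = 18.013721
residual = y − ŷ = 19.02 − 18.013721 = 1.006279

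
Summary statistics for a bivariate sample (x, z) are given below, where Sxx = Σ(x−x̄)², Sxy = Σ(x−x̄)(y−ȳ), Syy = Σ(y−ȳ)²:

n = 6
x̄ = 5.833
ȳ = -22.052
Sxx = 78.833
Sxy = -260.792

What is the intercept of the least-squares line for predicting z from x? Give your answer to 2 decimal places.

-2.76

b = Sxy/Sxx = -260.792/78.833 = -3.308158
a = ȳ − b·x̄ = -22.052 − (-3.308158)·5.833 = -2.755516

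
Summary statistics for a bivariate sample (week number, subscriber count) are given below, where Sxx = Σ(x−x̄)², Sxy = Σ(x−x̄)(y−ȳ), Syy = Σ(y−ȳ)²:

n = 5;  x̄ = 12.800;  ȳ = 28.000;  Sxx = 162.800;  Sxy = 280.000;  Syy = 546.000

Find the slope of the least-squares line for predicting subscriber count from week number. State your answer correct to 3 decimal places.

b = Sxy/Sxx = 280/162.8 = 1.719902

1.720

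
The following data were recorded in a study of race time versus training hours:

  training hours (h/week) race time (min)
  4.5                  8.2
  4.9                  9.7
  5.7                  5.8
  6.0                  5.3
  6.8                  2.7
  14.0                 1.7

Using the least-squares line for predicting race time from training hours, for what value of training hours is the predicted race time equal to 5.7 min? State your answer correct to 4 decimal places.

n = 6, Σx = 41.9, Σy = 33.4, Σxy = 191.45, Σx² = 354.99
Sxx = Σx² − (Σx)²/n = 354.99 − 292.601667 = 62.388333
Sxy = Σxy − (Σx)(Σy)/n = 191.45 − 233.243333 = -41.793333
b = Sxy/Sxx = -41.793333/62.388333 = -0.669890
a = ȳ − b·x̄ = 5.566667 − (-0.669890)·6.983333 = 10.244733
Set a + b·x = 5.7: x = (5.7 − 10.244733) / (-0.669890) = 6.784296

6.7843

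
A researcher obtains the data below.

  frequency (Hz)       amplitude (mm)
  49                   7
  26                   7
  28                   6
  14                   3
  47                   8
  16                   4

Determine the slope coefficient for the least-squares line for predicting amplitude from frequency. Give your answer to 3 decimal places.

n = 6, Σx = 180, Σy = 35, Σxy = 1175, Σx² = 6522
Sxx = Σx² − (Σx)²/n = 6522 − 5400 = 1122
Sxy = Σxy − (Σx)(Σy)/n = 1175 − 1050 = 125
b = Sxy/Sxx = 125/1122 = 0.111408

0.111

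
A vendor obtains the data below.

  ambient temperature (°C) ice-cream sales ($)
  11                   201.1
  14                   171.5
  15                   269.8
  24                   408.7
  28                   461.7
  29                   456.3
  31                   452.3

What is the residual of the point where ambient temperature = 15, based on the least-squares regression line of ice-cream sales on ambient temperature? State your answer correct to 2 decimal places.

24.93

n = 7, Σx = 152, Σy = 2421.4, Σxy = 58650.5, Σx² = 3704
Sxx = Σx² − (Σx)²/n = 3704 − 3300.571429 = 403.428571
Sxy = Σxy − (Σx)(Σy)/n = 58650.5 − 52578.971429 = 6071.528571
b = Sxy/Sxx = 6071.528571/403.428571 = 15.049823
a = ȳ − b·x̄ = 345.914286 − 15.049823·21.714286 = 19.118130
ŷ(15) = 19.118130 + 15.049823·15 = 244.865475
residual = y − ŷ = 269.8 − 244.865475 = 24.934525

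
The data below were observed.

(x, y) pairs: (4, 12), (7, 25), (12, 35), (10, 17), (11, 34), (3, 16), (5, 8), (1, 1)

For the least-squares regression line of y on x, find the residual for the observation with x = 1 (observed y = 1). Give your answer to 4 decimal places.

n = 8, Σx = 53, Σy = 148, Σxy = 1276, Σx² = 465
Sxx = Σx² − (Σx)²/n = 465 − 351.125 = 113.875
Sxy = Σxy − (Σx)(Σy)/n = 1276 − 980.5 = 295.5
b = Sxy/Sxx = 295.5/113.875 = 2.594951
a = ȳ − b·x̄ = 18.5 − 2.594951·6.625 = 1.308452
ŷ(1) = 1.308452 + 2.594951·1 = 3.903403
residual = y − ŷ = 1 − 3.903403 = -2.903403

-2.9034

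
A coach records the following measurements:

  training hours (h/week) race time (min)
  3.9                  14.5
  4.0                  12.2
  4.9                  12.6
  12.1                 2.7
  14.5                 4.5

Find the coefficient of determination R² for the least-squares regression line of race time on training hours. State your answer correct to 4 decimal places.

0.8979

n = 5, Σx = 39.4, Σy = 46.5, Σxy = 265.01, Σx² = 411.88, Σy² = 545.39
Sxx = Σx² − (Σx)²/n = 411.88 − 310.472 = 101.408
Sxy = Σxy − (Σx)(Σy)/n = 265.01 − 366.42 = -101.41
Syy = Σy² − (Σy)²/n = 545.39 − 432.45 = 112.94
R² = Sxy²/(Sxx·Syy) = (-101.41)²/(101.408·112.94) = 0.897928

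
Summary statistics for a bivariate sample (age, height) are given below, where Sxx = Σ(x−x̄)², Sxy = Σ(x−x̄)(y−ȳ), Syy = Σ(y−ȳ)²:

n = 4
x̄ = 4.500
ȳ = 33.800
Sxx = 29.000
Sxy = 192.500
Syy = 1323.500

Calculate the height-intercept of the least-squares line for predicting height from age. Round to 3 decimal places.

b = Sxy/Sxx = 192.5/29 = 6.637931
a = ȳ − b·x̄ = 33.8 − 6.637931·4.5 = 3.929310

3.929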